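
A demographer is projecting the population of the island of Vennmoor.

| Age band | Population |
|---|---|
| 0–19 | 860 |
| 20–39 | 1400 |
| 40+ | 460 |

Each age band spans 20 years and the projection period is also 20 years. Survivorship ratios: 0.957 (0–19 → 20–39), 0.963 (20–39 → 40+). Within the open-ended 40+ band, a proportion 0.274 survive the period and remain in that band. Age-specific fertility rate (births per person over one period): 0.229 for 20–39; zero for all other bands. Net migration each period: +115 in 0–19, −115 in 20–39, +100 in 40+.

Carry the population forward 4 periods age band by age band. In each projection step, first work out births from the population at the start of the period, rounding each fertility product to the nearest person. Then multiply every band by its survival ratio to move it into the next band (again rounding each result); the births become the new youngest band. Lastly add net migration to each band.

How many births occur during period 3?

69

Period 1:
Births: 1400 × 0.229 = 321
20–39: 860 × 0.957 = 823
40+: 1400 × 0.963 + 460 × 0.274 = 1348 + 126 = 1474
Net migration: 0–19 + 115 → 436; 20–39 − 115 → 708; 40+ + 100 → 1574
→ [436, 708, 1574]
Period 2:
Births: 708 × 0.229 = 162
20–39: 436 × 0.957 = 417
40+: 708 × 0.963 + 1574 × 0.274 = 682 + 431 = 1113
Net migration: 0–19 + 115 → 277; 20–39 − 115 → 302; 40+ + 100 → 1213
→ [277, 302, 1213]
Period 3:
Births: 302 × 0.229 = 69
20–39: 277 × 0.957 = 265
40+: 302 × 0.963 + 1213 × 0.274 = 291 + 332 = 623
Net migration: 0–19 + 115 → 184; 20–39 − 115 → 150; 40+ + 100 → 723
→ [184, 150, 723]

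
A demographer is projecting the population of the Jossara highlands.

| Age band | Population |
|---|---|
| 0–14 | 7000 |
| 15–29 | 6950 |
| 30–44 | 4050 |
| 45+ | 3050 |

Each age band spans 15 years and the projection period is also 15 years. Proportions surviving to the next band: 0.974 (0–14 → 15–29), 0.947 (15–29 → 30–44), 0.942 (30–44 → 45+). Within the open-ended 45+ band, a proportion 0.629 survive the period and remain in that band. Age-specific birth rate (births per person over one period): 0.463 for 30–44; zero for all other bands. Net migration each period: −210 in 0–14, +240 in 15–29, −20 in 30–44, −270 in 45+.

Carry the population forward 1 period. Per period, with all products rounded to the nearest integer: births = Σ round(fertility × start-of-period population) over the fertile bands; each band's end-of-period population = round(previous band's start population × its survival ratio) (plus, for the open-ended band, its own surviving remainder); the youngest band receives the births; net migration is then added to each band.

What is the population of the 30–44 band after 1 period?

Call the groups 1 to 4, youngest first.
After projecting period 1:
Births: 4050 × 0.463 = 1875
Group 2: 7000 × 0.974 = 6818
Group 3: 6950 × 0.947 = 6582
Group 4: 4050 × 0.942 + 3050 × 0.629 = 3815 + 1918 = 5733
Net migration: Group 1 − 210 → 1665; Group 2 + 240 → 7058; Group 3 − 20 → 6562; Group 4 − 270 → 5463
Population now: 0–14=1665, 15–29=7058, 30–44=6562, 45+=5463

6562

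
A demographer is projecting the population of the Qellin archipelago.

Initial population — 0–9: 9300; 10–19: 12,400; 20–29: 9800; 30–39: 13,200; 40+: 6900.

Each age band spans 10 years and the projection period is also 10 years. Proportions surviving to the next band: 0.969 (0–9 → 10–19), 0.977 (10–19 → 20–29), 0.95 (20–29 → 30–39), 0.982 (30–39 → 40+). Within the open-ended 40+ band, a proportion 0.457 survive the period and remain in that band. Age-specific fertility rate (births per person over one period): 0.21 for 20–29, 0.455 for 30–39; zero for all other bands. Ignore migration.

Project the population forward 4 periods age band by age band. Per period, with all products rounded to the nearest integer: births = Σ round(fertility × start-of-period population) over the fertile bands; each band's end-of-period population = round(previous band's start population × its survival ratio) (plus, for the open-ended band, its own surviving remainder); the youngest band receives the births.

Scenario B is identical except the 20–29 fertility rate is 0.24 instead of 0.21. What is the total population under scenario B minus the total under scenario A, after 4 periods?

1162

Numbering the bands 1..5 from youngest to oldest:
Period 1.
Births: 9800 × 0.21 = 2058, 13200 × 0.455 = 6006 → 8064
Band 2: 9300 × 0.969 = 9012
Band 3: 12400 × 0.977 = 12115
Band 4: 9800 × 0.95 = 9310
Band 5: 13200 × 0.982 + 6900 × 0.457 = 12962 + 3153 = 16115
Giving 8064 / 9012 / 12115 / 9310 / 16115.
Period 2.
Births: 12115 × 0.21 = 2544, 9310 × 0.455 = 4236 → 6780
Band 2: 8064 × 0.969 = 7814
Band 3: 9012 × 0.977 = 8805
Band 4: 12115 × 0.95 = 11509
Band 5: 9310 × 0.982 + 16115 × 0.457 = 9142 + 7365 = 16507
Giving 6780 / 7814 / 8805 / 11509 / 16507.
Period 3.
Births: 8805 × 0.21 = 1849, 11509 × 0.455 = 5237 → 7086
Band 2: 6780 × 0.969 = 6570
Band 3: 7814 × 0.977 = 7634
Band 4: 8805 × 0.95 = 8365
Band 5: 11509 × 0.982 + 16507 × 0.457 = 11302 + 7544 = 18846
Giving 7086 / 6570 / 7634 / 8365 / 18846.
Period 4.
Births: 7634 × 0.21 = 1603, 8365 × 0.455 = 3806 → 5409
Band 2: 7086 × 0.969 = 6866
Band 3: 6570 × 0.977 = 6419
Band 4: 7634 × 0.95 = 7252
Band 5: 8365 × 0.982 + 18846 × 0.457 = 8214 + 8613 = 16827
Giving 5409 / 6866 / 6419 / 7252 / 16827.
Scenario A total after 4 periods: 42773
Scenario B projection —
Period 1.
Births: 9800 × 0.24 = 2352, 13200 × 0.455 = 6006 → 8358
Band 2: 9300 × 0.969 = 9012
Band 3: 12400 × 0.977 = 12115
Band 4: 9800 × 0.95 = 9310
Band 5: 13200 × 0.982 + 6900 × 0.457 = 12962 + 3153 = 16115
Giving 8358 / 9012 / 12115 / 9310 / 16115.
Period 2.
Births: 12115 × 0.24 = 2908, 9310 × 0.455 = 4236 → 7144
Band 2: 8358 × 0.969 = 8099
Band 3: 9012 × 0.977 = 8805
Band 4: 12115 × 0.95 = 11509
Band 5: 9310 × 0.982 + 16115 × 0.457 = 9142 + 7365 = 16507
Giving 7144 / 8099 / 8805 / 11509 / 16507.
Period 3.
Births: 8805 × 0.24 = 2113, 11509 × 0.455 = 5237 → 7350
Band 2: 7144 × 0.969 = 6923
Band 3: 8099 × 0.977 = 7913
Band 4: 8805 × 0.95 = 8365
Band 5: 11509 × 0.982 + 16507 × 0.457 = 11302 + 7544 = 18846
Giving 7350 / 6923 / 7913 / 8365 / 18846.
Period 4.
Births: 7913 × 0.24 = 1899, 8365 × 0.455 = 3806 → 5705
Band 2: 7350 × 0.969 = 7122
Band 3: 6923 × 0.977 = 6764
Band 4: 7913 × 0.95 = 7517
Band 5: 8365 × 0.982 + 18846 × 0.457 = 8214 + 8613 = 16827
Giving 5705 / 7122 / 6764 / 7517 / 16827.
Scenario B total after 4 periods: 43935
Difference B − A = 43935 − 42773 = 1162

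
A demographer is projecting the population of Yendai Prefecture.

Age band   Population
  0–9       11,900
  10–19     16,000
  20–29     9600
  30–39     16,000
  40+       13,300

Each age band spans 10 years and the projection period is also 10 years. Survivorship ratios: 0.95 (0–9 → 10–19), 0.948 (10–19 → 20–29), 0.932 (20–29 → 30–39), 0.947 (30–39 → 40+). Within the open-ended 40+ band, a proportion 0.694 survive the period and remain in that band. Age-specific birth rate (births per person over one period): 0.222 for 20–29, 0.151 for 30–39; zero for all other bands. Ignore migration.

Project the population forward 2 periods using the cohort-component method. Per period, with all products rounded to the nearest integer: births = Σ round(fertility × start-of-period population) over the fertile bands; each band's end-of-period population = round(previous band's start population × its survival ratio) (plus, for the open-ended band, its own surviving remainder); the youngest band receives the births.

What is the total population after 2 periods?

Period 1.
Births: 9600 * 0.222 = 2131  |  16000 * 0.151 = 2416 — total 4547
10–19: 11900 * 0.95 = 11305
20–29: 16000 * 0.948 = 15168
30–39: 9600 * 0.932 = 8947
40+: 16000 * 0.947 + 13300 * 0.694 = 15152 + 9230 = 24382
Giving 4547 / 11305 / 15168 / 8947 / 24382.
Period 2.
Births: 15168 * 0.222 = 3367  |  8947 * 0.151 = 1351 — total 4718
10–19: 4547 * 0.95 = 4320
20–29: 11305 * 0.948 = 10717
30–39: 15168 * 0.932 = 14137
40+: 8947 * 0.947 + 24382 * 0.694 = 8473 + 16921 = 25394
Giving 4718 / 4320 / 10717 / 14137 / 25394.
Total after period 2: 4718 + 4320 + 10717 + 14137 + 25394 = 59286

59286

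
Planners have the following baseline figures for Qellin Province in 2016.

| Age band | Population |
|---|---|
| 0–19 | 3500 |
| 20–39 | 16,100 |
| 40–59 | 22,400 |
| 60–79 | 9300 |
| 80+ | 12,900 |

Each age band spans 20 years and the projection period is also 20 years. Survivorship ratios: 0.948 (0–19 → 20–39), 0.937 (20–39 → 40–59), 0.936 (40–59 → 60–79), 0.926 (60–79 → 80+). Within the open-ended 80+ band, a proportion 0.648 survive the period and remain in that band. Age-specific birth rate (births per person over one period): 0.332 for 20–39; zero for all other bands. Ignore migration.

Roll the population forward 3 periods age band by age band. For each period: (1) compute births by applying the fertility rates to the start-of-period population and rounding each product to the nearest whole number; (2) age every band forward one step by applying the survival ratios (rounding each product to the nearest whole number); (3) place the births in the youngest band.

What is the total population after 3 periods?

Period 1.
Births: 16100 × 0.332 = 5345
20–39: 3500 × 0.948 = 3318
40–59: 16100 × 0.937 = 15086
60–79: 22400 × 0.936 = 20966
80+: 9300 × 0.926 + 12900 × 0.648 = 8612 + 8359 = 16971
End of period: [5345, 3318, 15086, 20966, 16971]
Period 2.
Births: 3318 × 0.332 = 1102
20–39: 5345 × 0.948 = 5067
40–59: 3318 × 0.937 = 3109
60–79: 15086 × 0.936 = 14120
80+: 20966 × 0.926 + 16971 × 0.648 = 19415 + 10997 = 30412
End of period: [1102, 5067, 3109, 14120, 30412]
Period 3.
Births: 5067 × 0.332 = 1682
20–39: 1102 × 0.948 = 1045
40–59: 5067 × 0.937 = 4748
60–79: 3109 × 0.936 = 2910
80+: 14120 × 0.926 + 30412 × 0.648 = 13075 + 19707 = 32782
End of period: [1682, 1045, 4748, 2910, 32782]
Total after period 3: 1682 + 1045 + 4748 + 2910 + 32782 = 43167

43167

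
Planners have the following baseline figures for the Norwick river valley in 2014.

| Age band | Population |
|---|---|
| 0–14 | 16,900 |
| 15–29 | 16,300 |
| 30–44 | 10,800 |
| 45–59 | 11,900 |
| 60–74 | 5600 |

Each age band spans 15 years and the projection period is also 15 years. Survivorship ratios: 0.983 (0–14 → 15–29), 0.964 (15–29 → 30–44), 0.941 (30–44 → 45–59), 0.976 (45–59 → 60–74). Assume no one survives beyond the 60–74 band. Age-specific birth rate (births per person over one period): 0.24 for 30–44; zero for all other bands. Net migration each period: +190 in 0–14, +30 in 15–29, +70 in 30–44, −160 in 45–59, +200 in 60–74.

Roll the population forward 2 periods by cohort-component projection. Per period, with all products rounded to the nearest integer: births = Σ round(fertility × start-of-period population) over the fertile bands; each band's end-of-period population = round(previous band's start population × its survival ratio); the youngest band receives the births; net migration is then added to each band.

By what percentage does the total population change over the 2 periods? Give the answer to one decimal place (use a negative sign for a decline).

-22.7

— Period 1 —
Births: 10800 × 0.24 = 2592
15–29: 16900 × 0.983 = 16613
30–44: 16300 × 0.964 = 15713
45–59: 10800 × 0.941 = 10163
60–74: 11900 × 0.976 = 11614
Net migration: 0–14 + 190 → 2782; 15–29 + 30 → 16643; 30–44 + 70 → 15783; 45–59 − 160 → 10003; 60–74 + 200 → 11814
Giving 2782 / 16643 / 15783 / 10003 / 11814.
— Period 2 —
Births: 15783 × 0.24 = 3788
15–29: 2782 × 0.983 = 2735
30–44: 16643 × 0.964 = 16044
45–59: 15783 × 0.941 = 14852
60–74: 10003 × 0.976 = 9763
Net migration: 0–14 + 190 → 3978; 15–29 + 30 → 2765; 30–44 + 70 → 16114; 45–59 − 160 → 14692; 60–74 + 200 → 9963
Giving 3978 / 2765 / 16114 / 14692 / 9963.
Total: 61500 → 47512; change = -13988; percentage change = -22.7%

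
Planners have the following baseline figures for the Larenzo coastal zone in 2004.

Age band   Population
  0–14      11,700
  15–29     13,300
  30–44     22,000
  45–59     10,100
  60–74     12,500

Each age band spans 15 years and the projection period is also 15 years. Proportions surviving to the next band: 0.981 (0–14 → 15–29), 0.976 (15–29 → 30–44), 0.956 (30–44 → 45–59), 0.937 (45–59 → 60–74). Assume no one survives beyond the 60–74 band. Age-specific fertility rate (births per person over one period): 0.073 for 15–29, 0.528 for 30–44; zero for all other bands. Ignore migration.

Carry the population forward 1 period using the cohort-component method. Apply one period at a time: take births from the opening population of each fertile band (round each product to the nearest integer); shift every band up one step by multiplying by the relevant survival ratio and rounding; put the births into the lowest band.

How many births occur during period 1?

12587

— Period 1 —
Births: 13300 × 0.073 = 971  |  22000 × 0.528 = 11616 → 12587
15–29: 11700 × 0.981 = 11478
30–44: 13300 × 0.976 = 12981
45–59: 22000 × 0.956 = 21032
60–74: 10100 × 0.937 = 9464
→ [12587, 11478, 12981, 21032, 9464]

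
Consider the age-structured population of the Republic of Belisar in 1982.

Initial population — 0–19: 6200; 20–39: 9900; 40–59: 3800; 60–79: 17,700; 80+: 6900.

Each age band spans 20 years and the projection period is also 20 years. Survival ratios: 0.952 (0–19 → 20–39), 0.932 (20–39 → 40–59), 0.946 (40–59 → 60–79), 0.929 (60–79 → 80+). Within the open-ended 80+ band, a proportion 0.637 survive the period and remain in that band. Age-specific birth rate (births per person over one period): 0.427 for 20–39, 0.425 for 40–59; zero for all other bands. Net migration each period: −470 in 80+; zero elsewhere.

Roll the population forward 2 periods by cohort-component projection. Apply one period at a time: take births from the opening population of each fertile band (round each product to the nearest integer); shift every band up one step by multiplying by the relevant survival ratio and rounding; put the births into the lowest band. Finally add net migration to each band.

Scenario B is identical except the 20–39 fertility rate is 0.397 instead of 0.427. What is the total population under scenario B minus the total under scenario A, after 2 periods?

-460

Numbering the bands 1..5 from youngest to oldest:
After projecting period 1:
Births: 9900 × 0.427 = 4227 ; 3800 × 0.425 = 1615 → total 5842
Band 2: 6200 × 0.952 = 5902
Band 3: 9900 × 0.932 = 9227
Band 4: 3800 × 0.946 = 3595
Band 5: 17700 × 0.929 + 6900 × 0.637 = 16443 + 4395 = 20838
Net migration: Band 5 − 470 → 20368
End of period: [5842, 5902, 9227, 3595, 20368]
After projecting period 2:
Births: 5902 × 0.427 = 2520 ; 9227 × 0.425 = 3921 → total 6441
Band 2: 5842 × 0.952 = 5562
Band 3: 5902 × 0.932 = 5501
Band 4: 9227 × 0.946 = 8729
Band 5: 3595 × 0.929 + 20368 × 0.637 = 3340 + 12974 = 16314
Net migration: Band 5 − 470 → 15844
End of period: [6441, 5562, 5501, 8729, 15844]
Scenario A total after 2 periods: 42077
Scenario B projection —
After projecting period 1:
Births: 9900 × 0.397 = 3930 ; 3800 × 0.425 = 1615 → total 5545
Band 2: 6200 × 0.952 = 5902
Band 3: 9900 × 0.932 = 9227
Band 4: 3800 × 0.946 = 3595
Band 5: 17700 × 0.929 + 6900 × 0.637 = 16443 + 4395 = 20838
Net migration: Band 5 − 470 → 20368
End of period: [5545, 5902, 9227, 3595, 20368]
After projecting period 2:
Births: 5902 × 0.397 = 2343 ; 9227 × 0.425 = 3921 → total 6264
Band 2: 5545 × 0.952 = 5279
Band 3: 5902 × 0.932 = 5501
Band 4: 9227 × 0.946 = 8729
Band 5: 3595 × 0.929 + 20368 × 0.637 = 3340 + 12974 = 16314
Net migration: Band 5 − 470 → 15844
End of period: [6264, 5279, 5501, 8729, 15844]
Scenario B total after 2 periods: 41617
Difference B − A = 41617 − 42077 = -460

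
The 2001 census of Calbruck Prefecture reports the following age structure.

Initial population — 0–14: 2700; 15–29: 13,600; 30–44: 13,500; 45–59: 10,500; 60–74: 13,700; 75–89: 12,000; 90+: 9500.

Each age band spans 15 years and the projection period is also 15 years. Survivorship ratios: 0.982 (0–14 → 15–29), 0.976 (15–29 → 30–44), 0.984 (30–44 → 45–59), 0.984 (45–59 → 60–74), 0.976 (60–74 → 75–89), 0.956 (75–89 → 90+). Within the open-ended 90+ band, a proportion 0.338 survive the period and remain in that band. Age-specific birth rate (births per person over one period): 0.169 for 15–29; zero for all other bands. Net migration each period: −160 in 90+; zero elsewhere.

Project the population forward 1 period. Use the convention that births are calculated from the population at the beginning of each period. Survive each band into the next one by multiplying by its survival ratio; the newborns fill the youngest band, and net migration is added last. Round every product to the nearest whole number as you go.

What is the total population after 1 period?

69733

Let group 1 be 0–14 through group 7 = 90+.
[period 1]
Births: 13600 × 0.169 = 2298
Group 2: 2700 × 0.982 = 2651
Group 3: 13600 × 0.976 = 13274
Group 4: 13500 × 0.984 = 13284
Group 5: 10500 × 0.984 = 10332
Group 6: 13700 × 0.976 = 13371
Group 7: 12000 × 0.956 + 9500 × 0.338 = 11472 + 3211 = 14683
Net migration: Group 7 − 160 → 14523
→ [2298, 2651, 13274, 13284, 10332, 13371, 14523]
Total after period 1: 2298 + 2651 + 13274 + 13284 + 10332 + 13371 + 14523 = 69733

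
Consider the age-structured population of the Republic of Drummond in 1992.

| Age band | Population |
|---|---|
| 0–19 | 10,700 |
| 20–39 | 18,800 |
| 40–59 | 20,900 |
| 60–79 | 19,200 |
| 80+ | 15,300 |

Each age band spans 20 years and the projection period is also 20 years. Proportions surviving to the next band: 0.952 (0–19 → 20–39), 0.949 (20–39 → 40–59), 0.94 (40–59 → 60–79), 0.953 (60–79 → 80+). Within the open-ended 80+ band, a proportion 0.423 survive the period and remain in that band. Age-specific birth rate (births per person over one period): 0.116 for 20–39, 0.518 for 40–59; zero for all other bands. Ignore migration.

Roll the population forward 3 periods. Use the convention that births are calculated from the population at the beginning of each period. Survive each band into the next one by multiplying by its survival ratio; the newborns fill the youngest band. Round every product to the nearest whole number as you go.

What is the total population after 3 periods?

65541

Period 1.
Births: 18800 × 0.116 = 2181 ; 20900 × 0.518 = 10826 → 13007
20–39: 10700 × 0.952 = 10186
40–59: 18800 × 0.949 = 17841
60–79: 20900 × 0.94 = 19646
80+: 19200 × 0.953 + 15300 × 0.423 = 18298 + 6472 = 24770
Giving 13007 / 10186 / 17841 / 19646 / 24770.
Period 2.
Births: 10186 × 0.116 = 1182 ; 17841 × 0.518 = 9242 → 10424
20–39: 13007 × 0.952 = 12383
40–59: 10186 × 0.949 = 9667
60–79: 17841 × 0.94 = 16771
80+: 19646 × 0.953 + 24770 × 0.423 = 18723 + 10478 = 29201
Giving 10424 / 12383 / 9667 / 16771 / 29201.
Period 3.
Births: 12383 × 0.116 = 1436 ; 9667 × 0.518 = 5008 → 6444
20–39: 10424 × 0.952 = 9924
40–59: 12383 × 0.949 = 11751
60–79: 9667 × 0.94 = 9087
80+: 16771 × 0.953 + 29201 × 0.423 = 15983 + 12352 = 28335
Giving 6444 / 9924 / 11751 / 9087 / 28335.
Total after period 3: 6444 + 9924 + 11751 + 9087 + 28335 = 65541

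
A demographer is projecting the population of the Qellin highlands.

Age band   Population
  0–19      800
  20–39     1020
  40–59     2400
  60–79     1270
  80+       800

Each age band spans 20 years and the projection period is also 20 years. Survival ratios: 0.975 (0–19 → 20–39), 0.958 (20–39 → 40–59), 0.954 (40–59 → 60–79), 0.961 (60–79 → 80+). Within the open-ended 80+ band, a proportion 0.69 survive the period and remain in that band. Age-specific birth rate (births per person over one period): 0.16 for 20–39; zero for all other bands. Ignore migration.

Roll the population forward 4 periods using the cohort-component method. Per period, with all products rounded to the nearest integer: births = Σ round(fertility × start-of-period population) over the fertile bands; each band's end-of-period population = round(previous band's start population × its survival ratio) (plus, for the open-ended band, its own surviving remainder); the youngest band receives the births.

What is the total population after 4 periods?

Let group 1 be 0–19 through group 5 = 80+.
— Period 1 —
Births: 1020 × 0.16 = 163
Group 2: 800 × 0.975 = 780
Group 3: 1020 × 0.958 = 977
Group 4: 2400 × 0.954 = 2290
Group 5: 1270 × 0.961 + 800 × 0.69 = 1220 + 552 = 1772
→ [163, 780, 977, 2290, 1772]
— Period 2 —
Births: 780 × 0.16 = 125
Group 2: 163 × 0.975 = 159
Group 3: 780 × 0.958 = 747
Group 4: 977 × 0.954 = 932
Group 5: 2290 × 0.961 + 1772 × 0.69 = 2201 + 1223 = 3424
→ [125, 159, 747, 932, 3424]
— Period 3 —
Births: 159 × 0.16 = 25
Group 2: 125 × 0.975 = 122
Group 3: 159 × 0.958 = 152
Group 4: 747 × 0.954 = 713
Group 5: 932 × 0.961 + 3424 × 0.69 = 896 + 2363 = 3259
→ [25, 122, 152, 713, 3259]
— Period 4 —
Births: 122 × 0.16 = 20
Group 2: 25 × 0.975 = 24
Group 3: 122 × 0.958 = 117
Group 4: 152 × 0.954 = 145
Group 5: 713 × 0.961 + 3259 × 0.69 = 685 + 2249 = 2934
→ [20, 24, 117, 145, 2934]
Total after period 4: 20 + 24 + 117 + 145 + 2934 = 3240

3240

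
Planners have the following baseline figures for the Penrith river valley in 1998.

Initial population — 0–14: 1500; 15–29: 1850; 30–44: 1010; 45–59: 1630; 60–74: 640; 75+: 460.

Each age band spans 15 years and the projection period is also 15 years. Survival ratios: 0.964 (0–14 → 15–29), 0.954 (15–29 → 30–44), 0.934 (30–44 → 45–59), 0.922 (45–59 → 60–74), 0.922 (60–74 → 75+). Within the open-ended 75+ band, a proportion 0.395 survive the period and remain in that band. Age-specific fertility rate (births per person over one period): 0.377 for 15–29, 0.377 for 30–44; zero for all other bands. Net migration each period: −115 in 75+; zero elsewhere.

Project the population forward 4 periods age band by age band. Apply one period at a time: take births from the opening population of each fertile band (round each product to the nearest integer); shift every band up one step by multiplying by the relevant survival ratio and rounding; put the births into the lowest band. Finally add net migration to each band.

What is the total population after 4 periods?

(Groups numbered youngest = 1 to oldest = 6.)
— Period 1 —
Births: 1850 * 0.377 = 697  |  1010 * 0.377 = 381 → total 1078
Group 2: 1500 * 0.964 = 1446
Group 3: 1850 * 0.954 = 1765
Group 4: 1010 * 0.934 = 943
Group 5: 1630 * 0.922 = 1503
Group 6: 640 * 0.922 + 460 * 0.395 = 590 + 182 = 772
Net migration: Group 6 − 115 → 657
Giving 1078 / 1446 / 1765 / 943 / 1503 / 657.
— Period 2 —
Births: 1446 * 0.377 = 545  |  1765 * 0.377 = 665 → total 1210
Group 2: 1078 * 0.964 = 1039
Group 3: 1446 * 0.954 = 1379
Group 4: 1765 * 0.934 = 1649
Group 5: 943 * 0.922 = 869
Group 6: 1503 * 0.922 + 657 * 0.395 = 1386 + 260 = 1646
Net migration: Group 6 − 115 → 1531
Giving 1210 / 1039 / 1379 / 1649 / 869 / 1531.
— Period 3 —
Births: 1039 * 0.377 = 392  |  1379 * 0.377 = 520 → total 912
Group 2: 1210 * 0.964 = 1166
Group 3: 1039 * 0.954 = 991
Group 4: 1379 * 0.934 = 1288
Group 5: 1649 * 0.922 = 1520
Group 6: 869 * 0.922 + 1531 * 0.395 = 801 + 605 = 1406
Net migration: Group 6 − 115 → 1291
Giving 912 / 1166 / 991 / 1288 / 1520 / 1291.
— Period 4 —
Births: 1166 * 0.377 = 440  |  991 * 0.377 = 374 → total 814
Group 2: 912 * 0.964 = 879
Group 3: 1166 * 0.954 = 1112
Group 4: 991 * 0.934 = 926
Group 5: 1288 * 0.922 = 1188
Group 6: 1520 * 0.922 + 1291 * 0.395 = 1401 + 510 = 1911
Net migration: Group 6 − 115 → 1796
Giving 814 / 879 / 1112 / 926 / 1188 / 1796.
Total after period 4: 814 + 879 + 1112 + 926 + 1188 + 1796 = 6715

6715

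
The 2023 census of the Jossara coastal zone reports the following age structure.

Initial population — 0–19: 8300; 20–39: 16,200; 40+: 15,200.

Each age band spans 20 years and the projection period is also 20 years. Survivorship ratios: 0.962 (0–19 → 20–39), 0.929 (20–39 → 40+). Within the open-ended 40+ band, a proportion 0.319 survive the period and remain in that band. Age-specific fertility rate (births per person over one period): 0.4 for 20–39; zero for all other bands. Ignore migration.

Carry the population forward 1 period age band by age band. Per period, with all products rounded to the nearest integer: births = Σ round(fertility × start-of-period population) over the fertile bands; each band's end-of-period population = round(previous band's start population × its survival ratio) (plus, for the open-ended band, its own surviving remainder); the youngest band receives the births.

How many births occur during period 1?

6480

Numbering the bands 1..3 from youngest to oldest:
After projecting period 1:
Births: 16200 * 0.4 = 6480
Band 2: 8300 * 0.962 = 7985
Band 3: 16200 * 0.929 + 15200 * 0.319 = 15050 + 4849 = 19899
→ [6480, 7985, 19899]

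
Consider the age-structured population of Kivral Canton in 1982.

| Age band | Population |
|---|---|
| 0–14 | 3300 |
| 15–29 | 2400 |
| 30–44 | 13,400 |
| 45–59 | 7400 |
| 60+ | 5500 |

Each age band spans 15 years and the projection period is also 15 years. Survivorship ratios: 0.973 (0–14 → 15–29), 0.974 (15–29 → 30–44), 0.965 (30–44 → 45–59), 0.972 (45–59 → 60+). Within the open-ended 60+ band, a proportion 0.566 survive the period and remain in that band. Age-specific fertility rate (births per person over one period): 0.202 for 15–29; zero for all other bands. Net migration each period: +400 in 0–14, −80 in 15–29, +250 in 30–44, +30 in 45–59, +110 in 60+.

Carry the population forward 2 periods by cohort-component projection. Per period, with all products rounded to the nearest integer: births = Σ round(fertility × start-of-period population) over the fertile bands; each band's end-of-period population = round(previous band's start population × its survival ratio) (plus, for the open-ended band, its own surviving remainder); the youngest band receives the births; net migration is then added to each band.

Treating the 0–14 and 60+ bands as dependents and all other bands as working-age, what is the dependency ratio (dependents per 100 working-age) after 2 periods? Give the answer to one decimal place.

Let band 1 be 0–14 through band 5 = 60+.
[period 1]
Births: 2400 × 0.202 = 485
Band 2: 3300 × 0.973 = 3211
Band 3: 2400 × 0.974 = 2338
Band 4: 13400 × 0.965 = 12931
Band 5: 7400 × 0.972 + 5500 × 0.566 = 7193 + 3113 = 10306
Net migration: Band 1 + 400 → 885; Band 2 − 80 → 3131; Band 3 + 250 → 2588; Band 4 + 30 → 12961; Band 5 + 110 → 10416
→ [885, 3131, 2588, 12961, 10416]
[period 2]
Births: 3131 × 0.202 = 632
Band 2: 885 × 0.973 = 861
Band 3: 3131 × 0.974 = 3050
Band 4: 2588 × 0.965 = 2497
Band 5: 12961 × 0.972 + 10416 × 0.566 = 12598 + 5895 = 18493
Net migration: Band 1 + 400 → 1032; Band 2 − 80 → 781; Band 3 + 250 → 3300; Band 4 + 30 → 2527; Band 5 + 110 → 18603
→ [1032, 781, 3300, 2527, 18603]
Dependents (band 0–14 + band 60+) = 1032 + 18603 = 19635; working-age = 6608; ratio = 19635/6608 × 100 = 297.1

297.1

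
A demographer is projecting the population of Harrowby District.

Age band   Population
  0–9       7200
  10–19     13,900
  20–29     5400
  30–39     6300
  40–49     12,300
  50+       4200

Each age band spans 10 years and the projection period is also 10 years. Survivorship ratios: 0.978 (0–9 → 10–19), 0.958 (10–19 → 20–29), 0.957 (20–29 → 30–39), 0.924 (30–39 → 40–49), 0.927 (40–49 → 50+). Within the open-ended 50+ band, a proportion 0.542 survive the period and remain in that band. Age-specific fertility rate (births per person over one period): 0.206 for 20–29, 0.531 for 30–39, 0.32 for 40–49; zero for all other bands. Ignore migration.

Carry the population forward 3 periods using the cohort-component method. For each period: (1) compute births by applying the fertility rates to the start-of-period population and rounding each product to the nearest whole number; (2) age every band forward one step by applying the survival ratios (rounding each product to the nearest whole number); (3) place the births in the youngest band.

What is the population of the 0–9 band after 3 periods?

Call the groups 1 to 6, youngest first.
After projecting period 1:
Births: 5400 * 0.206 = 1112  |  6300 * 0.531 = 3345  |  12300 * 0.32 = 3936 → 8393
Group 2: 7200 * 0.978 = 7042
Group 3: 13900 * 0.958 = 13316
Group 4: 5400 * 0.957 = 5168
Group 5: 6300 * 0.924 = 5821
Group 6: 12300 * 0.927 + 4200 * 0.542 = 11402 + 2276 = 13678
End of period: [8393, 7042, 13316, 5168, 5821, 13678]
After projecting period 2:
Births: 13316 * 0.206 = 2743  |  5168 * 0.531 = 2744  |  5821 * 0.32 = 1863 → 7350
Group 2: 8393 * 0.978 = 8208
Group 3: 7042 * 0.958 = 6746
Group 4: 13316 * 0.957 = 12743
Group 5: 5168 * 0.924 = 4775
Group 6: 5821 * 0.927 + 13678 * 0.542 = 5396 + 7413 = 12809
End of period: [7350, 8208, 6746, 12743, 4775, 12809]
After projecting period 3:
Births: 6746 * 0.206 = 1390  |  12743 * 0.531 = 6767  |  4775 * 0.32 = 1528 → 9685
Group 2: 7350 * 0.978 = 7188
Group 3: 8208 * 0.958 = 7863
Group 4: 6746 * 0.957 = 6456
Group 5: 12743 * 0.924 = 11775
Group 6: 4775 * 0.927 + 12809 * 0.542 = 4426 + 6942 = 11368
End of period: [9685, 7188, 7863, 6456, 11775, 11368]

9685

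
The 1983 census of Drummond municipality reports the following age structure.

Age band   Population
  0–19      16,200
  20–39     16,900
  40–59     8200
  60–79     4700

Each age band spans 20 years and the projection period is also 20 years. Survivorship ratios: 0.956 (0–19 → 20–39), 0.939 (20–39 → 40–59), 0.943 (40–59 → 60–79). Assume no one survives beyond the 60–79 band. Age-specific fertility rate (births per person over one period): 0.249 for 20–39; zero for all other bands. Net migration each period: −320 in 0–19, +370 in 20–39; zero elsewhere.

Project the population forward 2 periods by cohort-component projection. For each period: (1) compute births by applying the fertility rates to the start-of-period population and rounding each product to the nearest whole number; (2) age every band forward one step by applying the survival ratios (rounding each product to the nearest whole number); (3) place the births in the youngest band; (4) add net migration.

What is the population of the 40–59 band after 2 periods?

14890

After projecting period 1:
Births: 16900 × 0.249 = 4208
20–39: 16200 × 0.956 = 15487
40–59: 16900 × 0.939 = 15869
60–79: 8200 × 0.943 = 7733
Net migration: 0–19 − 320 → 3888; 20–39 + 370 → 15857
End of period: [3888, 15857, 15869, 7733]
After projecting period 2:
Births: 15857 × 0.249 = 3948
20–39: 3888 × 0.956 = 3717
40–59: 15857 × 0.939 = 14890
60–79: 15869 × 0.943 = 14964
Net migration: 0–19 − 320 → 3628; 20–39 + 370 → 4087
End of period: [3628, 4087, 14890, 14964]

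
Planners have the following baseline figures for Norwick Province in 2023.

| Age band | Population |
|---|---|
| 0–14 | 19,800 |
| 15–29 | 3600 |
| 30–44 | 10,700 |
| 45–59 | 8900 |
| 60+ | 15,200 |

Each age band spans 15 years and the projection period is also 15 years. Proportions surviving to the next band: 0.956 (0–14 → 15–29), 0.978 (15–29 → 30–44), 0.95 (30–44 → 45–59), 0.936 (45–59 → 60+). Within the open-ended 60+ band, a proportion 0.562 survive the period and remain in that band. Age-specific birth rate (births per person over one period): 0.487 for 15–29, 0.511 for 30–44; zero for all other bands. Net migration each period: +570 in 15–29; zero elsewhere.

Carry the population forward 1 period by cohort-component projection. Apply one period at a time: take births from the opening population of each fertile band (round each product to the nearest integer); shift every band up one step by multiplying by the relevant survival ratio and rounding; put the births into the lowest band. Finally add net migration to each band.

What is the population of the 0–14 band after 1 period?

(Bands numbered youngest = 1 to oldest = 5.)
— Period 1 —
Births: 3600 × 0.487 = 1753 ; 10700 × 0.511 = 5468 → total 7221
Band 2: 19800 × 0.956 = 18929
Band 3: 3600 × 0.978 = 3521
Band 4: 10700 × 0.95 = 10165
Band 5: 8900 × 0.936 + 15200 × 0.562 = 8330 + 8542 = 16872
Net migration: Band 2 + 570 → 19499
Giving 7221 / 19499 / 3521 / 10165 / 16872.

7221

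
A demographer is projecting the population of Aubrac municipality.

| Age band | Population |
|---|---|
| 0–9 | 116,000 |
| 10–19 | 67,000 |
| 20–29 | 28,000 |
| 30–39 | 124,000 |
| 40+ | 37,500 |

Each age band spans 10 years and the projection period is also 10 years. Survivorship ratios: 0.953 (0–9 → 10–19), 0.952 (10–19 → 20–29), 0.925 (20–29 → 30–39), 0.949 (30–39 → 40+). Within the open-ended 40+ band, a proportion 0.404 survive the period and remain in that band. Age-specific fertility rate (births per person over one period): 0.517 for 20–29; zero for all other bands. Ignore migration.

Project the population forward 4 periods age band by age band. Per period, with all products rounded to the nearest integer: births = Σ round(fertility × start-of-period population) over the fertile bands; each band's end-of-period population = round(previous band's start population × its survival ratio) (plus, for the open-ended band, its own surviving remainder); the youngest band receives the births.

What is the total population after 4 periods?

228484

Period 1:
Births: 28000 * 0.517 = 14476
10–19: 116000 * 0.953 = 110548
20–29: 67000 * 0.952 = 63784
30–39: 28000 * 0.925 = 25900
40+: 124000 * 0.949 + 37500 * 0.404 = 117676 + 15150 = 132826
Giving 14476 / 110548 / 63784 / 25900 / 132826.
Period 2:
Births: 63784 * 0.517 = 32976
10–19: 14476 * 0.953 = 13796
20–29: 110548 * 0.952 = 105242
30–39: 63784 * 0.925 = 59000
40+: 25900 * 0.949 + 132826 * 0.404 = 24579 + 53662 = 78241
Giving 32976 / 13796 / 105242 / 59000 / 78241.
Period 3:
Births: 105242 * 0.517 = 54410
10–19: 32976 * 0.953 = 31426
20–29: 13796 * 0.952 = 13134
30–39: 105242 * 0.925 = 97349
40+: 59000 * 0.949 + 78241 * 0.404 = 55991 + 31609 = 87600
Giving 54410 / 31426 / 13134 / 97349 / 87600.
Period 4:
Births: 13134 * 0.517 = 6790
10–19: 54410 * 0.953 = 51853
20–29: 31426 * 0.952 = 29918
30–39: 13134 * 0.925 = 12149
40+: 97349 * 0.949 + 87600 * 0.404 = 92384 + 35390 = 127774
Giving 6790 / 51853 / 29918 / 12149 / 127774.
Total after period 4: 6790 + 51853 + 29918 + 12149 + 127774 = 228484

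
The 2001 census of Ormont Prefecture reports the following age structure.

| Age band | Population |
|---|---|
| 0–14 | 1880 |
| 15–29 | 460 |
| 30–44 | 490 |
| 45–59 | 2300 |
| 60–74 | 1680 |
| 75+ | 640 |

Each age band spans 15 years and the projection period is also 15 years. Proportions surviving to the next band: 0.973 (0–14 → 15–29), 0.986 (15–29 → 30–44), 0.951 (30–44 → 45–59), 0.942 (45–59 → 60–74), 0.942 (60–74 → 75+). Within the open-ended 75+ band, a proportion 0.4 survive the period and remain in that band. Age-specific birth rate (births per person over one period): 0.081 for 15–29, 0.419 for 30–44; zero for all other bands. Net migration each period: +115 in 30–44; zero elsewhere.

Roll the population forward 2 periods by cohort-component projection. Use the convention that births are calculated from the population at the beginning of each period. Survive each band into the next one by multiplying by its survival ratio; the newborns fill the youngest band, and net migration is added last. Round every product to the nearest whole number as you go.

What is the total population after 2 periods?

— Period 1 —
Births: 460 × 0.081 = 37 ; 490 × 0.419 = 205 — total 242
15–29: 1880 × 0.973 = 1829
30–44: 460 × 0.986 = 454
45–59: 490 × 0.951 = 466
60–74: 2300 × 0.942 = 2167
75+: 1680 × 0.942 + 640 × 0.4 = 1583 + 256 = 1839
Net migration: 30–44 + 115 → 569
→ [242, 1829, 569, 466, 2167, 1839]
— Period 2 —
Births: 1829 × 0.081 = 148 ; 569 × 0.419 = 238 — total 386
15–29: 242 × 0.973 = 235
30–44: 1829 × 0.986 = 1803
45–59: 569 × 0.951 = 541
60–74: 466 × 0.942 = 439
75+: 2167 × 0.942 + 1839 × 0.4 = 2041 + 736 = 2777
Net migration: 30–44 + 115 → 1918
→ [386, 235, 1918, 541, 439, 2777]
Total after period 2: 386 + 235 + 1918 + 541 + 439 + 2777 = 6296

6296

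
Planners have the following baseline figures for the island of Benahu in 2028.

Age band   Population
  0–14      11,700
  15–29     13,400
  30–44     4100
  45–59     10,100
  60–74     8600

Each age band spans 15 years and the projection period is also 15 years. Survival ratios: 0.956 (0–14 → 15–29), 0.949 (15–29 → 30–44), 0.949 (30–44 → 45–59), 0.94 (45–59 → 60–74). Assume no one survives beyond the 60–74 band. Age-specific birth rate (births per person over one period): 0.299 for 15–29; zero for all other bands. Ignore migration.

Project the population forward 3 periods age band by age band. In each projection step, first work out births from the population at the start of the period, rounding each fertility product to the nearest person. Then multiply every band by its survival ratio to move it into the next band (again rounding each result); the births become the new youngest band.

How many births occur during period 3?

1145

Numbering the bands 1..5 from youngest to oldest:
Period 1:
Births: 13400 × 0.299 = 4007
Band 2: 11700 × 0.956 = 11185
Band 3: 13400 × 0.949 = 12717
Band 4: 4100 × 0.949 = 3891
Band 5: 10100 × 0.94 = 9494
Giving 4007 / 11185 / 12717 / 3891 / 9494.
Period 2:
Births: 11185 × 0.299 = 3344
Band 2: 4007 × 0.956 = 3831
Band 3: 11185 × 0.949 = 10615
Band 4: 12717 × 0.949 = 12068
Band 5: 3891 × 0.94 = 3658
Giving 3344 / 3831 / 10615 / 12068 / 3658.
Period 3:
Births: 3831 × 0.299 = 1145
Band 2: 3344 × 0.956 = 3197
Band 3: 3831 × 0.949 = 3636
Band 4: 10615 × 0.949 = 10074
Band 5: 12068 × 0.94 = 11344
Giving 1145 / 3197 / 3636 / 10074 / 11344.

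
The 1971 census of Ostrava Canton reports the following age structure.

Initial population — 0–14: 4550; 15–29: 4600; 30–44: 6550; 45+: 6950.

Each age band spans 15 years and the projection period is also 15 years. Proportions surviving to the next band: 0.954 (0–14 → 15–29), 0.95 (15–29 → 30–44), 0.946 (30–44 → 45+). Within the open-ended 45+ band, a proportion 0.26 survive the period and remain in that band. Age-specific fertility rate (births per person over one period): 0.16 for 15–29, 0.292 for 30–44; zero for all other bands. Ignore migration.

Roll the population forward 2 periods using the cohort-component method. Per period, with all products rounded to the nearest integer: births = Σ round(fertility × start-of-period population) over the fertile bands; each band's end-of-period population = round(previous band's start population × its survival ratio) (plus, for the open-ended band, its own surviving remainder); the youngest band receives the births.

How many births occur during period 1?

[period 1]
Births: 4600 × 0.16 = 736 ; 6550 × 0.292 = 1913 ⇒ total 2649
15–29: 4550 × 0.954 = 4341
30–44: 4600 × 0.95 = 4370
45+: 6550 × 0.946 + 6950 × 0.26 = 6196 + 1807 = 8003
Giving 2649 / 4341 / 4370 / 8003.

2649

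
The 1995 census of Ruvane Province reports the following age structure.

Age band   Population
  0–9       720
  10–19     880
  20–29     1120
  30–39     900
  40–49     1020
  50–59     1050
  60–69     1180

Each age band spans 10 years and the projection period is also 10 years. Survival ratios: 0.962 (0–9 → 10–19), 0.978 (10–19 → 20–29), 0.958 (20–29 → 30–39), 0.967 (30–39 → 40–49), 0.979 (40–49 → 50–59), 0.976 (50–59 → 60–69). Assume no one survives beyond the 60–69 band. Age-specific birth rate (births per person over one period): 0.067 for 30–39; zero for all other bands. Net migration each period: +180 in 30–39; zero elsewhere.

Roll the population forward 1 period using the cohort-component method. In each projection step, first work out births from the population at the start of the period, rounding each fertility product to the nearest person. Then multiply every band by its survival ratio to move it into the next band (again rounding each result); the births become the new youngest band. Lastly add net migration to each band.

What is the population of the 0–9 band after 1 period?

Period 1:
Births: 900 * 0.067 = 60
10–19: 720 * 0.962 = 693
20–29: 880 * 0.978 = 861
30–39: 1120 * 0.958 = 1073
40–49: 900 * 0.967 = 870
50–59: 1020 * 0.979 = 999
60–69: 1050 * 0.976 = 1025
Net migration: 30–39 + 180 → 1253
Giving 60 / 693 / 861 / 1253 / 870 / 999 / 1025.

60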